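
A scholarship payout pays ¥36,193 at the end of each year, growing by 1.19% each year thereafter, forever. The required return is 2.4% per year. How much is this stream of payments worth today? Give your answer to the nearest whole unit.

Periodic rate r = 0.024 per year.
Growing perpetuity (Gordon): PV = PMT₁ / (r − g) = 36,193 / (r − 0.0119) = ¥2,991,157.

¥2,991,157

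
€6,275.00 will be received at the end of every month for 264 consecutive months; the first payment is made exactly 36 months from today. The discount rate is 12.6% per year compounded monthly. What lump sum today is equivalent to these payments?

Ordinary annuity of 264 payments, first payment at period 36.
Periodic rate r = 0.126/12 per month; n is counted in months.
The ordinary-annuity PV formula values the stream one period before the first payment (period 35); discount that back 35 periods:
PV₀ = 6,275 × [1 − (1+r)^−264] / r × (1+r)^−35 = €388,316.28

€388,316.28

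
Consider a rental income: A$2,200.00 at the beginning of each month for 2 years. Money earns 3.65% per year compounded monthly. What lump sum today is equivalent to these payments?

A$50,999.00

This is an annuity due: 24 payments of A$2,200.00 at the beginning of each month.
Periodic rate r = 0.0365/12 per month; n is counted in months.
PV = PMT × [(1 − (1+r)^−n)/r] × (1+r) = 2,200 × [1 − (1+r)^−24] / r × (1+r) = A$50,999.00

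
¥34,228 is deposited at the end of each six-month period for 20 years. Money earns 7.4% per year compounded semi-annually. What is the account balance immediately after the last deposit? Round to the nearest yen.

¥3,031,591

This is an ordinary annuity: 40 deposits of ¥34,228 at the end of each six-month period.
Periodic rate r = 0.074/2 per half-year; n is counted in half-years.
FV = PMT × [((1+r)^n − 1)/r] = 34,228 × [(1+r)^40 − 1] / r = ¥3,031,591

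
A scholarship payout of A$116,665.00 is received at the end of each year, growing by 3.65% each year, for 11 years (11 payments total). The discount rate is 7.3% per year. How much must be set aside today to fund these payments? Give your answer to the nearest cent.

A$1,011,997.02

Periodic rate r = 0.073 per year.
Growing ordinary annuity: PV = PMT₁ × [1 − ((1+g)/(1+r))^n] / (r − g) = 116,665 × [1 − ((1+0.0365)/(1+r))^11] / (r − 0.0365) = A$1,011,997.02.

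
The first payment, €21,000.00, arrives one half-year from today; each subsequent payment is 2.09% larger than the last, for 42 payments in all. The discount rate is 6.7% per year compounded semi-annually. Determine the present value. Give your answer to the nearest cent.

Periodic rate r = 0.067/2 per half-year; n is counted in half-years.
Growing ordinary annuity: PV = PMT₁ × [1 − ((1+g)/(1+r))^n] / (r − g) = 21,000 × [1 − ((1+0.0209)/(1+r))^42] / (r − 0.0209) = €671,024.89.

€671,024.89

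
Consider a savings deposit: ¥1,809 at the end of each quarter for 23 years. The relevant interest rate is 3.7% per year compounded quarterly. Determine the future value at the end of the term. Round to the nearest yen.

¥260,661

This is an ordinary annuity: 92 deposits of ¥1,809 at the end of each quarter.
Periodic rate r = 0.037/4 per quarter; n is counted in quarters.
FV = PMT × [((1+r)^n − 1)/r] = 1,809 × [(1+r)^92 − 1] / r = ¥260,661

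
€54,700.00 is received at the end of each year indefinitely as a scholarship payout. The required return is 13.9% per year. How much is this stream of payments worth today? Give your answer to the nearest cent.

Periodic rate r = 0.139 per year.
Level perpetuity: PV = PMT / r = 54,700 / (0.139) = €393,525.18.

€393,525.18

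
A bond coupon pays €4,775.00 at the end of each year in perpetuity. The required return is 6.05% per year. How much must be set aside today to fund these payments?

Periodic rate r = 0.0605 per year.
Level perpetuity: PV = PMT / r = 4,775 / (0.0605) = €78,925.62.

€78,925.62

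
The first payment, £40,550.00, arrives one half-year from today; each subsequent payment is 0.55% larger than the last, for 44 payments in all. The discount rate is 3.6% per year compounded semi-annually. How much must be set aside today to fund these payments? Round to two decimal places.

£1,360,394.67

Periodic rate r = 0.036/2 per half-year; n is counted in half-years.
Growing ordinary annuity: PV = PMT₁ × [1 − ((1+g)/(1+r))^n] / (r − g) = 40,550 × [1 − ((1+0.0055)/(1+r))^44] / (r − 0.0055) = £1,360,394.67.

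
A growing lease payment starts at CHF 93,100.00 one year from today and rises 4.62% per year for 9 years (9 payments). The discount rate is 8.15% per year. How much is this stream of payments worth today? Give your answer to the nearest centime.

CHF 680,944.00

Periodic rate r = 0.0815 per year.
Growing ordinary annuity: PV = PMT₁ × [1 − ((1+g)/(1+r))^n] / (r − g) = 93,100 × [1 − ((1+0.0462)/(1+r))^9] / (r − 0.0462) = CHF 680,944.00.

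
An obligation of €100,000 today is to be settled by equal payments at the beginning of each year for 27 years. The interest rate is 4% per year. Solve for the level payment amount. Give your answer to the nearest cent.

Level annuity due; solve PV = PMT × [(1 − (1+r)^−n)/r] × (1+r) for PMT.
Periodic rate r = 0.04 per year.
With n = 27: PMT = 100,000 / ([(1 − (1+r)^−n)/r] × (1+r)) = €5,888.32

€5,888.32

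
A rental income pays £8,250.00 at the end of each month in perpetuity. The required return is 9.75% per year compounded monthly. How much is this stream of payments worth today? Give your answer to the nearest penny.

Periodic rate r = 0.0975/12 per month.
Level perpetuity: PV = PMT / r = 8,250 / (0.0975/12) = £1,015,384.62.

£1,015,384.62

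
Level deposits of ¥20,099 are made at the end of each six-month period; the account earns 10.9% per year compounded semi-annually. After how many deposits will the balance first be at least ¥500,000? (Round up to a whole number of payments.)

17 payments

Periodic rate r = 0.109/2 per half-year; n is counted in half-years.
Ordinary annuity FV: 500,000 = 20,099 × [((1+r)^n − 1)/r].
(1+r)^n = 1 + 500,000 × r / 20,099, so n = ln(1 + 500,000·r/20,099) / ln(1+r) = 16.15.
Round up to a whole number of payments: n = 17.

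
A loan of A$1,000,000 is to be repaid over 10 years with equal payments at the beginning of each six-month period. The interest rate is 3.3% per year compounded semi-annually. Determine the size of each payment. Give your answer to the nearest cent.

A$58,151.13

Level annuity due; solve PV = PMT × [(1 − (1+r)^−n)/r] × (1+r) for PMT.
Periodic rate r = 0.033/2 per half-year; n is counted in half-years.
With n = 20: PMT = 1,000,000 / ([(1 − (1+r)^−n)/r] × (1+r)) = A$58,151.13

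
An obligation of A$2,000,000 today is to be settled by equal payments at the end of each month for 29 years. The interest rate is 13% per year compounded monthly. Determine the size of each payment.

Level ordinary annuity; solve PV = PMT × [(1 − (1+r)^−n)/r] for PMT.
Periodic rate r = 0.13/12 per month; n is counted in months.
With n = 348: PMT = 2,000,000 / ([(1 − (1+r)^−n)/r]) = A$22,188.64

A$22,188.64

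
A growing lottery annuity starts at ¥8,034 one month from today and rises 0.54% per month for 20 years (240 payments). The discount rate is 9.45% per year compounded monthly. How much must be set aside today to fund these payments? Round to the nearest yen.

Periodic rate r = 0.0945/12 per month; n is counted in months.
Growing ordinary annuity: PV = PMT₁ × [1 − ((1+g)/(1+r))^n] / (r − g) = 8,034 × [1 − ((1+0.0054)/(1+r))^240] / (r − 0.0054) = ¥1,446,831.

¥1,446,831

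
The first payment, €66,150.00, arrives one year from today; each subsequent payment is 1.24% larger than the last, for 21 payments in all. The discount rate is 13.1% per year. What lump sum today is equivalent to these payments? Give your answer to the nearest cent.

€503,291.19

Periodic rate r = 0.131 per year.
Growing ordinary annuity: PV = PMT₁ × [1 − ((1+g)/(1+r))^n] / (r − g) = 66,150 × [1 − ((1+0.0124)/(1+r))^21] / (r − 0.0124) = €503,291.19.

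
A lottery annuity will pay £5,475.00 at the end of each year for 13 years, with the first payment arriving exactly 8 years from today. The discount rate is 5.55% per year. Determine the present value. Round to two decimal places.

Ordinary annuity of 13 payments, first payment at period 8.
Periodic rate r = 0.0555 per year.
The ordinary-annuity PV formula values the stream one period before the first payment (period 7); discount that back 7 periods:
PV₀ = 5,475 × [1 − (1+r)^−13] / r × (1+r)^−7 = £34,099.29

£34,099.29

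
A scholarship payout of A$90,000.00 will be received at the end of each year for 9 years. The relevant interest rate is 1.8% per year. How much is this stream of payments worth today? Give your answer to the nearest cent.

A$741,663.25

This is an ordinary annuity: 9 payments of A$90,000.00 at the end of each year.
Periodic rate r = 0.018 per year.
PV = PMT × [(1 − (1+r)^−n)/r] = 90,000 × [1 − (1+r)^−9] / r = A$741,663.25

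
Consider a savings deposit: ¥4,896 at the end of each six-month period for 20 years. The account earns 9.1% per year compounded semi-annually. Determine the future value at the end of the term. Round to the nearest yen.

This is an ordinary annuity: 40 deposits of ¥4,896 at the end of each six-month period.
Periodic rate r = 0.091/2 per half-year; n is counted in half-years.
FV = PMT × [((1+r)^n − 1)/r] = 4,896 × [(1+r)^40 − 1] / r = ¥530,353

¥530,353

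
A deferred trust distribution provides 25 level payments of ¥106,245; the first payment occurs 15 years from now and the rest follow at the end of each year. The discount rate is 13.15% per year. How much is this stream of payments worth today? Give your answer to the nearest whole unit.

Ordinary annuity of 25 payments, first payment at period 15.
Periodic rate r = 0.1315 per year.
The ordinary-annuity PV formula values the stream one period before the first payment (period 14); discount that back 14 periods:
PV₀ = 106,245 × [1 − (1+r)^−25] / r × (1+r)^−14 = ¥136,762

¥136,762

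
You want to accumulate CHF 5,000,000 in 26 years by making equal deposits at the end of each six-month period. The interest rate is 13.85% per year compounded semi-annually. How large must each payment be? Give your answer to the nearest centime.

Level ordinary annuity; solve FV = PMT × [((1+r)^n − 1)/r] for PMT.
Periodic rate r = 0.1385/2 per half-year; n is counted in half-years.
With n = 52: PMT = 5,000,000 / ([((1+r)^n − 1)/r]) = CHF 10,985.85

CHF 10,985.85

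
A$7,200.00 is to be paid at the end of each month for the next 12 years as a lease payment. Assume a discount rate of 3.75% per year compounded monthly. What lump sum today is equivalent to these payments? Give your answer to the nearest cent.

A$833,873.57

This is an ordinary annuity: 144 payments of A$7,200.00 at the end of each month.
Periodic rate r = 0.0375/12 per month; n is counted in months.
PV = PMT × [(1 − (1+r)^−n)/r] = 7,200 × [1 − (1+r)^−144] / r = A$833,873.57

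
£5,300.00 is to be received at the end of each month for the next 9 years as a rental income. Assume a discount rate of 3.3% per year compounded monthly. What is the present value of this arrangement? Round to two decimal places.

This is an ordinary annuity: 108 payments of £5,300.00 at the end of each month.
Periodic rate r = 0.033/12 per month; n is counted in months.
PV = PMT × [(1 − (1+r)^−n)/r] = 5,300 × [1 − (1+r)^−108] / r = £494,640.41

£494,640.41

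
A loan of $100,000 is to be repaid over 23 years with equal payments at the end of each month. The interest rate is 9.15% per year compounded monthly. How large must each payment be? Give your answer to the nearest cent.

$869.33

Level ordinary annuity; solve PV = PMT × [(1 − (1+r)^−n)/r] for PMT.
Periodic rate r = 0.0915/12 per month; n is counted in months.
With n = 276: PMT = 100,000 / ([(1 − (1+r)^−n)/r]) = $869.33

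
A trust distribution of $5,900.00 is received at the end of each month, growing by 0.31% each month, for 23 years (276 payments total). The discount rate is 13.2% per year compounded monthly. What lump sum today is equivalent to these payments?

Periodic rate r = 0.132/12 per month; n is counted in months.
Growing ordinary annuity: PV = PMT₁ × [1 − ((1+g)/(1+r))^n] / (r − g) = 5,900 × [1 − ((1+0.0031)/(1+r))^276] / (r − 0.0031) = $661,148.71.

$661,148.71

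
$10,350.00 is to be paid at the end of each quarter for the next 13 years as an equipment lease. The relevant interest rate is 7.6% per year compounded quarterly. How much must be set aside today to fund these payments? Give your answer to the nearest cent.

$340,031.50

This is an ordinary annuity: 52 payments of $10,350.00 at the end of each quarter.
Periodic rate r = 0.076/4 per quarter; n is counted in quarters.
PV = PMT × [(1 − (1+r)^−n)/r] = 10,350 × [1 − (1+r)^−52] / r = $340,031.50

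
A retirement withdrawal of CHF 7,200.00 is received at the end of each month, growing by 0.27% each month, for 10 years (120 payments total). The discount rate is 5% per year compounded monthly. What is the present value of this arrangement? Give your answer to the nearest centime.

CHF 789,759.21

Periodic rate r = 0.05/12 per month; n is counted in months.
Growing ordinary annuity: PV = PMT₁ × [1 − ((1+g)/(1+r))^n] / (r − g) = 7,200 × [1 − ((1+0.0027)/(1+r))^120] / (r − 0.0027) = CHF 789,759.21.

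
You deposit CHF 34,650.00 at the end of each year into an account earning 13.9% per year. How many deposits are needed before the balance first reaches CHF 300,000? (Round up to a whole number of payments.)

7 payments

Periodic rate r = 0.139 per year.
Ordinary annuity FV: 300,000 = 34,650 × [((1+r)^n − 1)/r].
(1+r)^n = 1 + 300,000 × r / 34,650, so n = ln(1 + 300,000·r/34,650) / ln(1+r) = 6.07.
Round up to a whole number of payments: n = 7.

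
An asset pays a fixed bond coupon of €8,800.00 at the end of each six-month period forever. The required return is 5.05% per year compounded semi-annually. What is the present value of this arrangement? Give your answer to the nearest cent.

Periodic rate r = 0.0505/2 per half-year.
Level perpetuity: PV = PMT / r = 8,800 / (0.0505/2) = €348,514.85.

€348,514.85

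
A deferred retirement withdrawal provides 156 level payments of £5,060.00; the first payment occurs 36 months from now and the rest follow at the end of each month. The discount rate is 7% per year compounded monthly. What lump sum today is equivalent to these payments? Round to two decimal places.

Ordinary annuity of 156 payments, first payment at period 36.
Periodic rate r = 0.07/12 per month; n is counted in months.
The ordinary-annuity PV formula values the stream one period before the first payment (period 35); discount that back 35 periods:
PV₀ = 5,060 × [1 − (1+r)^−156] / r × (1+r)^−35 = £422,053.88

£422,053.88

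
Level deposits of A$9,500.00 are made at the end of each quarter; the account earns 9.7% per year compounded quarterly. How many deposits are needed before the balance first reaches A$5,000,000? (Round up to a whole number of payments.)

110 payments

Periodic rate r = 0.097/4 per quarter; n is counted in quarters.
Ordinary annuity FV: 5,000,000 = 9,500 × [((1+r)^n − 1)/r].
(1+r)^n = 1 + 5,000,000 × r / 9,500, so n = ln(1 + 5,000,000·r/9,500) / ln(1+r) = 109.43.
Round up to a whole number of payments: n = 110.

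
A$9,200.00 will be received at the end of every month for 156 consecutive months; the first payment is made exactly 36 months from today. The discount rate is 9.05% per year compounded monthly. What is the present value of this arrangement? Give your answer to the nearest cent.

Ordinary annuity of 156 payments, first payment at period 36.
Periodic rate r = 0.0905/12 per month; n is counted in months.
The ordinary-annuity PV formula values the stream one period before the first payment (period 35); discount that back 35 periods:
PV₀ = 9,200 × [1 − (1+r)^−156] / r × (1+r)^−35 = A$647,351.39

A$647,351.39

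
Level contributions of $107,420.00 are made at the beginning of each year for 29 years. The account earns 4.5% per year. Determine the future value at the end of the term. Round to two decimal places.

This is an annuity due: 29 deposits of $107,420.00 at the beginning of each year.
Periodic rate r = 0.045 per year.
FV = PMT × [((1+r)^n − 1)/r] × (1+r) = 107,420 × [(1+r)^29 − 1] / r × (1+r) = $6,445,959.42

$6,445,959.42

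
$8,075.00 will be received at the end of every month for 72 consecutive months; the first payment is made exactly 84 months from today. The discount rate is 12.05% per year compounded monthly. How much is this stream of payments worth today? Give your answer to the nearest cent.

Ordinary annuity of 72 payments, first payment at period 84.
Periodic rate r = 0.1205/12 per month; n is counted in months.
The ordinary-annuity PV formula values the stream one period before the first payment (period 83); discount that back 83 periods:
PV₀ = 8,075 × [1 − (1+r)^−72] / r × (1+r)^−83 = $179,991.92

$179,991.92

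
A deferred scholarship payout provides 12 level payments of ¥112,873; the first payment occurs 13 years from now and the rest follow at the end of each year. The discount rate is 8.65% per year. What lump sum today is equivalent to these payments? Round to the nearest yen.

Ordinary annuity of 12 payments, first payment at period 13.
Periodic rate r = 0.0865 per year.
The ordinary-annuity PV formula values the stream one period before the first payment (period 12); discount that back 12 periods:
PV₀ = 112,873 × [1 − (1+r)^−12] / r × (1+r)^−12 = ¥304,008

¥304,008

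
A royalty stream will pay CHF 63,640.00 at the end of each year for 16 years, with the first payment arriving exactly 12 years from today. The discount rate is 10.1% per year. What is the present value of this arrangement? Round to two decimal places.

Ordinary annuity of 16 payments, first payment at period 12.
Periodic rate r = 0.101 per year.
The ordinary-annuity PV formula values the stream one period before the first payment (period 11); discount that back 11 periods:
PV₀ = 63,640 × [1 − (1+r)^−16] / r × (1+r)^−11 = CHF 171,751.74

CHF 171,751.74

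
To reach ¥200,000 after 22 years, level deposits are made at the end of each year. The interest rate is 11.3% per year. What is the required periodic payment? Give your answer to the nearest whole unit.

Level ordinary annuity; solve FV = PMT × [((1+r)^n − 1)/r] for PMT.
Periodic rate r = 0.113 per year.
With n = 22: PMT = 200,000 / ([((1+r)^n − 1)/r]) = ¥2,369

¥2,369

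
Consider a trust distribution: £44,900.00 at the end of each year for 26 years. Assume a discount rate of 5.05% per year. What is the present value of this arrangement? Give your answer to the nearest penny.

£642,131.36

This is an ordinary annuity: 26 payments of £44,900.00 at the end of each year.
Periodic rate r = 0.0505 per year.
PV = PMT × [(1 − (1+r)^−n)/r] = 44,900 × [1 − (1+r)^−26] / r = £642,131.36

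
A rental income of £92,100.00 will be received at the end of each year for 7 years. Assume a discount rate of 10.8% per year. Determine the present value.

This is an ordinary annuity: 7 payments of £92,100.00 at the end of each year.
Periodic rate r = 0.108 per year.
PV = PMT × [(1 − (1+r)^−n)/r] = 92,100 × [1 − (1+r)^−7] / r = £436,812.05

£436,812.05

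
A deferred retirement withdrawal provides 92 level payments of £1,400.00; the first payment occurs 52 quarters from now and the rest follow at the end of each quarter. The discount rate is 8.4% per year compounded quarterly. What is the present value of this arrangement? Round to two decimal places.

Ordinary annuity of 92 payments, first payment at period 52.
Periodic rate r = 0.084/4 per quarter; n is counted in quarters.
The ordinary-annuity PV formula values the stream one period before the first payment (period 51); discount that back 51 periods:
PV₀ = 1,400 × [1 − (1+r)^−92] / r × (1+r)^−51 = £19,685.43

£19,685.43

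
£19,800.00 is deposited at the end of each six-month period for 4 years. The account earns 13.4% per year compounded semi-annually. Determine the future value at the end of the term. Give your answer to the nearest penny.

This is an ordinary annuity: 8 deposits of £19,800.00 at the end of each six-month period.
Periodic rate r = 0.134/2 per half-year; n is counted in half-years.
FV = PMT × [((1+r)^n − 1)/r] = 19,800 × [(1+r)^8 − 1] / r = £200,962.17

£200,962.17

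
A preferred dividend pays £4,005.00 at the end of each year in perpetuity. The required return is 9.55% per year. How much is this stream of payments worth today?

Periodic rate r = 0.0955 per year.
Level perpetuity: PV = PMT / r = 4,005 / (0.0955) = £41,937.17.

£41,937.17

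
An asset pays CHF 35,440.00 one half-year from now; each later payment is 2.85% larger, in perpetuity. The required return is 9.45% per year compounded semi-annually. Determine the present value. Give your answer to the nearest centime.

Periodic rate r = 0.0945/2 per half-year.
Growing perpetuity (Gordon): PV = PMT₁ / (r − g) = 35,440 / (r − 0.0285) = CHF 1,890,133.33.

CHF 1,890,133.33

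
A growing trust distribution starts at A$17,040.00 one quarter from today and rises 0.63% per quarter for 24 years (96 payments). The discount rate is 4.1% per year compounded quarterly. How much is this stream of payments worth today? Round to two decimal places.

Periodic rate r = 0.041/4 per quarter; n is counted in quarters.
Growing ordinary annuity: PV = PMT₁ × [1 − ((1+g)/(1+r))^n] / (r − g) = 17,040 × [1 − ((1+0.0063)/(1+r))^96] / (r − 0.0063) = A$1,352,235.42.

A$1,352,235.42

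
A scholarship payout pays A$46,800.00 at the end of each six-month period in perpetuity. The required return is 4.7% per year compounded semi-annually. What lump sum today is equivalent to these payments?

Periodic rate r = 0.047/2 per half-year.
Level perpetuity: PV = PMT / r = 46,800 / (0.047/2) = A$1,991,489.36.

A$1,991,489.36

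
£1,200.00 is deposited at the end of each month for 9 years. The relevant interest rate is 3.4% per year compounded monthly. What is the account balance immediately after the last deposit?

This is an ordinary annuity: 108 deposits of £1,200.00 at the end of each month.
Periodic rate r = 0.034/12 per month; n is counted in months.
FV = PMT × [((1+r)^n − 1)/r] = 1,200 × [(1+r)^108 − 1] / r = £151,367.23

£151,367.23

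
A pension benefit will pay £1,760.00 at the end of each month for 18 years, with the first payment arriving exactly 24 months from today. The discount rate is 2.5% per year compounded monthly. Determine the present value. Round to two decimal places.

£291,582.94

Ordinary annuity of 216 payments, first payment at period 24.
Periodic rate r = 0.025/12 per month; n is counted in months.
The ordinary-annuity PV formula values the stream one period before the first payment (period 23); discount that back 23 periods:
PV₀ = 1,760 × [1 − (1+r)^−216] / r × (1+r)^−23 = £291,582.94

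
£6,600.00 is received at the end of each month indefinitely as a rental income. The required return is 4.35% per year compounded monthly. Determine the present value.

£1,820,689.66

Periodic rate r = 0.0435/12 per month.
Level perpetuity: PV = PMT / r = 6,600 / (0.0435/12) = £1,820,689.66.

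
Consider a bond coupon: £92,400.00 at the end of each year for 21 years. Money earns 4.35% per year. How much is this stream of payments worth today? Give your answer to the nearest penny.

This is an ordinary annuity: 21 payments of £92,400.00 at the end of each year.
Periodic rate r = 0.0435 per year.
PV = PMT × [(1 − (1+r)^−n)/r] = 92,400 × [1 − (1+r)^−21] / r = £1,255,495.19

£1,255,495.19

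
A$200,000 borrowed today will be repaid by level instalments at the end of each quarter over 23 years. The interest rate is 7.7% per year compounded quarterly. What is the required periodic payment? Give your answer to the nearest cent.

A$4,655.67

Level ordinary annuity; solve PV = PMT × [(1 − (1+r)^−n)/r] for PMT.
Periodic rate r = 0.077/4 per quarter; n is counted in quarters.
With n = 92: PMT = 200,000 / ([(1 − (1+r)^−n)/r]) = A$4,655.67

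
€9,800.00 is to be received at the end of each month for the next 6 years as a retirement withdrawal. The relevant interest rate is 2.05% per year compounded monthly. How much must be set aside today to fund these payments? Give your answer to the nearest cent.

€663,399.01

This is an ordinary annuity: 72 payments of €9,800.00 at the end of each month.
Periodic rate r = 0.0205/12 per month; n is counted in months.
PV = PMT × [(1 − (1+r)^−n)/r] = 9,800 × [1 − (1+r)^−72] / r = €663,399.01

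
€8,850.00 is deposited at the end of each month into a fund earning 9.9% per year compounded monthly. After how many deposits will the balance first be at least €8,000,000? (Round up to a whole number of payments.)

Periodic rate r = 0.099/12 per month; n is counted in months.
Ordinary annuity FV: 8,000,000 = 8,850 × [((1+r)^n − 1)/r].
(1+r)^n = 1 + 8,000,000 × r / 8,850, so n = ln(1 + 8,000,000·r/8,850) / ln(1+r) = 259.86.
Round up to a whole number of payments: n = 260.

260 payments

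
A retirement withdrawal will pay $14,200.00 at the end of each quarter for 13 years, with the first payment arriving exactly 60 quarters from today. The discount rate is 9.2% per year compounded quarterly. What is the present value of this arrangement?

Ordinary annuity of 52 payments, first payment at period 60.
Periodic rate r = 0.092/4 per quarter; n is counted in quarters.
The ordinary-annuity PV formula values the stream one period before the first payment (period 59); discount that back 59 periods:
PV₀ = 14,200 × [1 − (1+r)^−52] / r × (1+r)^−59 = $111,925.34

$111,925.34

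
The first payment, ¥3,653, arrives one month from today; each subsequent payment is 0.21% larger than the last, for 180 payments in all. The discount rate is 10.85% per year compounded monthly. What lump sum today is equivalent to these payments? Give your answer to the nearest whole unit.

Periodic rate r = 0.1085/12 per month; n is counted in months.
Growing ordinary annuity: PV = PMT₁ × [1 − ((1+g)/(1+r))^n] / (r − g) = 3,653 × [1 − ((1+0.0021)/(1+r))^180] / (r − 0.0021) = ¥374,349.

¥374,349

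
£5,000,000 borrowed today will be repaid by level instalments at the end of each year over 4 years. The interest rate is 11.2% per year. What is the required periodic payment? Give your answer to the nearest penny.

Level ordinary annuity; solve PV = PMT × [(1 − (1+r)^−n)/r] for PMT.
Periodic rate r = 0.112 per year.
With n = 4: PMT = 5,000,000 / ([(1 − (1+r)^−n)/r]) = £1,618,518.97

£1,618,518.97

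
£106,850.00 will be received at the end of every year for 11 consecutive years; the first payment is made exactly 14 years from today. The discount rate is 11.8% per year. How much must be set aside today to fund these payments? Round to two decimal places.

£150,125.85

Ordinary annuity of 11 payments, first payment at period 14.
Periodic rate r = 0.118 per year.
The ordinary-annuity PV formula values the stream one period before the first payment (period 13); discount that back 13 periods:
PV₀ = 106,850 × [1 − (1+r)^−11] / r × (1+r)^−13 = £150,125.85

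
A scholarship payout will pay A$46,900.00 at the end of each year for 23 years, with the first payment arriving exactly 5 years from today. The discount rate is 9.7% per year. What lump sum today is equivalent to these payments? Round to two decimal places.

A$294,164.95

Ordinary annuity of 23 payments, first payment at period 5.
Periodic rate r = 0.097 per year.
The ordinary-annuity PV formula values the stream one period before the first payment (period 4); discount that back 4 periods:
PV₀ = 46,900 × [1 − (1+r)^−23] / r × (1+r)^−4 = A$294,164.95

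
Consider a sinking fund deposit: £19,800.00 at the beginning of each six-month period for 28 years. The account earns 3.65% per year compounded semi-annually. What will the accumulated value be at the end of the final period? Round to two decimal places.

This is an annuity due: 56 deposits of £19,800.00 at the beginning of each six-month period.
Periodic rate r = 0.0365/2 per half-year; n is counted in half-years.
FV = PMT × [((1+r)^n − 1)/r] × (1+r) = 19,800 × [(1+r)^56 − 1] / r × (1+r) = £1,936,883.14

£1,936,883.14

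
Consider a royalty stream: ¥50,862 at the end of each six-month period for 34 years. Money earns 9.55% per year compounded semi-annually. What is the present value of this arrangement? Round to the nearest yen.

This is an ordinary annuity: 68 payments of ¥50,862 at the end of each six-month period.
Periodic rate r = 0.0955/2 per half-year; n is counted in half-years.
PV = PMT × [(1 − (1+r)^−n)/r] = 50,862 × [1 − (1+r)^−68] / r = ¥1,020,515

¥1,020,515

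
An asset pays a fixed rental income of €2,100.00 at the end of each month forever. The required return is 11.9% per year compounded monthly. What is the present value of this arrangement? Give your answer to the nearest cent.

€211,764.71

Periodic rate r = 0.119/12 per month.
Level perpetuity: PV = PMT / r = 2,100 / (0.119/12) = €211,764.71.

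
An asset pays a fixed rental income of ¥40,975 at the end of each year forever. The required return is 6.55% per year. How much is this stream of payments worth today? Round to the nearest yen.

¥625,573

Periodic rate r = 0.0655 per year.
Level perpetuity: PV = PMT / r = 40,975 / (0.0655) = ¥625,573.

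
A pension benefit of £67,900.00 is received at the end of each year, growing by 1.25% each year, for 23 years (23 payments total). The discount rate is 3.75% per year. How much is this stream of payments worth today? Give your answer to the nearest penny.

£1,166,152.11

Periodic rate r = 0.0375 per year.
Growing ordinary annuity: PV = PMT₁ × [1 − ((1+g)/(1+r))^n] / (r − g) = 67,900 × [1 − ((1+0.0125)/(1+r))^23] / (r − 0.0125) = £1,166,152.11.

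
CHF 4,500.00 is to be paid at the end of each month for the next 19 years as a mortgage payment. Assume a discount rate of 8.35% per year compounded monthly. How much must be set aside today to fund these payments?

CHF 513,635.04

This is an ordinary annuity: 228 payments of CHF 4,500.00 at the end of each month.
Periodic rate r = 0.0835/12 per month; n is counted in months.
PV = PMT × [(1 − (1+r)^−n)/r] = 4,500 × [1 − (1+r)^−228] / r = CHF 513,635.04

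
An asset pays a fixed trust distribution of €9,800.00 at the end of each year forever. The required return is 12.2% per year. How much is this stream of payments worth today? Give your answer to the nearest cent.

€80,327.87

Periodic rate r = 0.122 per year.
Level perpetuity: PV = PMT / r = 9,800 / (0.122) = €80,327.87.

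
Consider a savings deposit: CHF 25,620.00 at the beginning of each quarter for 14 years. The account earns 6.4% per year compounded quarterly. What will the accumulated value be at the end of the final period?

This is an annuity due: 56 deposits of CHF 25,620.00 at the beginning of each quarter.
Periodic rate r = 0.064/4 per quarter; n is counted in quarters.
FV = PMT × [((1+r)^n − 1)/r] × (1+r) = 25,620 × [(1+r)^56 − 1] / r × (1+r) = CHF 2,330,443.86

CHF 2,330,443.86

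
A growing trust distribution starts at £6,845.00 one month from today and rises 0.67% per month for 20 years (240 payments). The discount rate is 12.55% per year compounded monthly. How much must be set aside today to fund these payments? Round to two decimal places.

£1,076,594.79

Periodic rate r = 0.1255/12 per month; n is counted in months.
Growing ordinary annuity: PV = PMT₁ × [1 − ((1+g)/(1+r))^n] / (r − g) = 6,845 × [1 − ((1+0.0067)/(1+r))^240] / (r − 0.0067) = £1,076,594.79.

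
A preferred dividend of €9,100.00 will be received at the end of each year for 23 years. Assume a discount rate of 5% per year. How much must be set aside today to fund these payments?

€122,746.02

This is an ordinary annuity: 23 payments of €9,100.00 at the end of each year.
Periodic rate r = 0.05 per year.
PV = PMT × [(1 − (1+r)^−n)/r] = 9,100 × [1 − (1+r)^−23] / r = €122,746.02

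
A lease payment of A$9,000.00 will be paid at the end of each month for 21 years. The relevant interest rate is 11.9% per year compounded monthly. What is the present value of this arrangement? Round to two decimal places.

A$832,067.56

This is an ordinary annuity: 252 payments of A$9,000.00 at the end of each month.
Periodic rate r = 0.119/12 per month; n is counted in months.
PV = PMT × [(1 − (1+r)^−n)/r] = 9,000 × [1 − (1+r)^−252] / r = A$832,067.56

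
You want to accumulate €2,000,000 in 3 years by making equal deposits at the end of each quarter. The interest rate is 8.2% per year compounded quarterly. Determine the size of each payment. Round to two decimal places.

Level ordinary annuity; solve FV = PMT × [((1+r)^n − 1)/r] for PMT.
Periodic rate r = 0.082/4 per quarter; n is counted in quarters.
With n = 12: PMT = 2,000,000 / ([((1+r)^n − 1)/r]) = €148,700.40

€148,700.40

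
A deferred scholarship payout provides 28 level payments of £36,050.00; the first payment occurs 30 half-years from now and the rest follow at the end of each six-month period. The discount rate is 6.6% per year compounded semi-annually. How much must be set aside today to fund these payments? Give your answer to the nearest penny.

£254,409.49

Ordinary annuity of 28 payments, first payment at period 30.
Periodic rate r = 0.066/2 per half-year; n is counted in half-years.
The ordinary-annuity PV formula values the stream one period before the first payment (period 29); discount that back 29 periods:
PV₀ = 36,050 × [1 − (1+r)^−28] / r × (1+r)^−29 = £254,409.49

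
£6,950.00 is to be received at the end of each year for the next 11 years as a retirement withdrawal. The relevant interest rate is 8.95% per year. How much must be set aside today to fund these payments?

£47,408.03

This is an ordinary annuity: 11 payments of £6,950.00 at the end of each year.
Periodic rate r = 0.0895 per year.
PV = PMT × [(1 − (1+r)^−n)/r] = 6,950 × [1 − (1+r)^−11] / r = £47,408.03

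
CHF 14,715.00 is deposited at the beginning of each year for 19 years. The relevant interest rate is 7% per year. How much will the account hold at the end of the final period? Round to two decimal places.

This is an annuity due: 19 deposits of CHF 14,715.00 at the beginning of each year.
Periodic rate r = 0.07 per year.
FV = PMT × [((1+r)^n − 1)/r] × (1+r) = 14,715 × [(1+r)^19 − 1] / r × (1+r) = CHF 588,533.67

CHF 588,533.67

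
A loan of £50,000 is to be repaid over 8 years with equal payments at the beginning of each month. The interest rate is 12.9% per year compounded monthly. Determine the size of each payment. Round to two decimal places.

£828.66

Level annuity due; solve PV = PMT × [(1 − (1+r)^−n)/r] × (1+r) for PMT.
Periodic rate r = 0.129/12 per month; n is counted in months.
With n = 96: PMT = 50,000 / ([(1 − (1+r)^−n)/r] × (1+r)) = £828.66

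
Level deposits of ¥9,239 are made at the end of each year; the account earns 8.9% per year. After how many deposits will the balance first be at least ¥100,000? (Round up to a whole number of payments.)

8 payments

Periodic rate r = 0.089 per year.
Ordinary annuity FV: 100,000 = 9,239 × [((1+r)^n − 1)/r].
(1+r)^n = 1 + 100,000 × r / 9,239, so n = ln(1 + 100,000·r/9,239) / ln(1+r) = 7.91.
Round up to a whole number of payments: n = 8.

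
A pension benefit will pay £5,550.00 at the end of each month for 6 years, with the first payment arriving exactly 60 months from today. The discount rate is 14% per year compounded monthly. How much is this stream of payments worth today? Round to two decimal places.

Ordinary annuity of 72 payments, first payment at period 60.
Periodic rate r = 0.14/12 per month; n is counted in months.
The ordinary-annuity PV formula values the stream one period before the first payment (period 59); discount that back 59 periods:
PV₀ = 5,550 × [1 − (1+r)^−72] / r × (1+r)^−59 = £135,861.30

£135,861.30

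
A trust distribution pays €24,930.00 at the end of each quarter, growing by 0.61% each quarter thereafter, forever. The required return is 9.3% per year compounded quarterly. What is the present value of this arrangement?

Periodic rate r = 0.093/4 per quarter.
Growing perpetuity (Gordon): PV = PMT₁ / (r − g) = 24,930 / (r − 0.0061) = €1,453,644.31.

€1,453,644.31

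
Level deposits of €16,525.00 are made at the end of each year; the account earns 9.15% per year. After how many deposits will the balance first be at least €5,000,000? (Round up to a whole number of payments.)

39 payments

Periodic rate r = 0.0915 per year.
Ordinary annuity FV: 5,000,000 = 16,525 × [((1+r)^n − 1)/r].
(1+r)^n = 1 + 5,000,000 × r / 16,525, so n = ln(1 + 5,000,000·r/16,525) / ln(1+r) = 38.34.
Round up to a whole number of payments: n = 39.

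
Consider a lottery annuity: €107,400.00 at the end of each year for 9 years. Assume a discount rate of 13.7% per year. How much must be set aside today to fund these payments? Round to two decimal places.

This is an ordinary annuity: 9 payments of €107,400.00 at the end of each year.
Periodic rate r = 0.137 per year.
PV = PMT × [(1 − (1+r)^−n)/r] = 107,400 × [1 − (1+r)^−9] / r = €537,087.97

€537,087.97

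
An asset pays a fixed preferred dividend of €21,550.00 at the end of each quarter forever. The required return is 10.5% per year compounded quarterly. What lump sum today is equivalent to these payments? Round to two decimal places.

€820,952.38

Periodic rate r = 0.105/4 per quarter.
Level perpetuity: PV = PMT / r = 21,550 / (0.105/4) = €820,952.38.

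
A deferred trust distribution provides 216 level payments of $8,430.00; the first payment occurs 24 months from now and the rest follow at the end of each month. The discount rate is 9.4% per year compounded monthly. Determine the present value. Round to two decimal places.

Ordinary annuity of 216 payments, first payment at period 24.
Periodic rate r = 0.094/12 per month; n is counted in months.
The ordinary-annuity PV formula values the stream one period before the first payment (period 23); discount that back 23 periods:
PV₀ = 8,430 × [1 − (1+r)^−216] / r × (1+r)^−23 = $732,658.24

$732,658.24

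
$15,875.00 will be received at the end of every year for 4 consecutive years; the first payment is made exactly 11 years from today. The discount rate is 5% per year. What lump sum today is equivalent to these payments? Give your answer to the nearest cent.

Ordinary annuity of 4 payments, first payment at period 11.
Periodic rate r = 0.05 per year.
The ordinary-annuity PV formula values the stream one period before the first payment (period 10); discount that back 10 periods:
PV₀ = 15,875 × [1 − (1+r)^−4] / r × (1+r)^−10 = $34,558.38

$34,558.38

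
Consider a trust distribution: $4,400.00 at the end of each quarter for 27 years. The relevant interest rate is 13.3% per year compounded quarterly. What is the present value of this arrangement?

This is an ordinary annuity: 108 payments of $4,400.00 at the end of each quarter.
Periodic rate r = 0.133/4 per quarter; n is counted in quarters.
PV = PMT × [(1 − (1+r)^−n)/r] = 4,400 × [1 − (1+r)^−108] / r = $128,462.92

$128,462.92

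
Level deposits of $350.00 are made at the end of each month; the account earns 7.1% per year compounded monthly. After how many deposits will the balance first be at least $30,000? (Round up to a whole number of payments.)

Periodic rate r = 0.071/12 per month; n is counted in months.
Ordinary annuity FV: 30,000 = 350 × [((1+r)^n − 1)/r].
(1+r)^n = 1 + 30,000 × r / 350, so n = ln(1 + 30,000·r/350) / ln(1+r) = 69.54.
Round up to a whole number of payments: n = 70.

70 payments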